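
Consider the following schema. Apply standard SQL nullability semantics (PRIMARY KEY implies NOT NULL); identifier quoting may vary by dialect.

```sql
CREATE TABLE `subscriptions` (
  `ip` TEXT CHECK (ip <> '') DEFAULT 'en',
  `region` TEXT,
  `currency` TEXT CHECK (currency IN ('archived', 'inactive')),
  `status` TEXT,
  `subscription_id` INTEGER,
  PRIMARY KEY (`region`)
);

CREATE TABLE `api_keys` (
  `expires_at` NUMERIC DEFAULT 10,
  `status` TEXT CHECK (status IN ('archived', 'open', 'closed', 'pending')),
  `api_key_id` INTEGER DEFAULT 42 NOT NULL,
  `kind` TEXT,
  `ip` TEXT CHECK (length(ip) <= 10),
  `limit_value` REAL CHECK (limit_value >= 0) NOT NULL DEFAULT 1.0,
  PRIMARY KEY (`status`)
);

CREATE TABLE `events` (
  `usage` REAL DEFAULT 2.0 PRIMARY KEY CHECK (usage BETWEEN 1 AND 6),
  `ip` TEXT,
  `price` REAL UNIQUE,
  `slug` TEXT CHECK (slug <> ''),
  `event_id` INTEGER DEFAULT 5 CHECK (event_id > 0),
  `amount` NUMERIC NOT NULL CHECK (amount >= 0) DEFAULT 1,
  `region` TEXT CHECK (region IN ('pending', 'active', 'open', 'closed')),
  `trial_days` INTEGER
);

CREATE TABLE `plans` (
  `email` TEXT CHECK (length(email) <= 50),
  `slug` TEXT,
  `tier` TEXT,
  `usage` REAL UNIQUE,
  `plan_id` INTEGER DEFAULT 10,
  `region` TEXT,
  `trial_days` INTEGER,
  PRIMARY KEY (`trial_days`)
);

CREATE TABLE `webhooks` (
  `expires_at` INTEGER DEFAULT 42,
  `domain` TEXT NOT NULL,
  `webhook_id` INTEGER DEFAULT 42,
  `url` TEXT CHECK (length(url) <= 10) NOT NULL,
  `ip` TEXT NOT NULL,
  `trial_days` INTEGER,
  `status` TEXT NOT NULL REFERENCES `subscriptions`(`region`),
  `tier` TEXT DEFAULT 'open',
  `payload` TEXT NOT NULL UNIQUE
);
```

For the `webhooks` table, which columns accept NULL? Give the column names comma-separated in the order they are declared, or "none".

expires_at, webhook_id, trial_days, tier

- expires_at: DEFAULT only fills an omitted column; an explicit NULL is still allowed → nullable.
- domain: declared NOT NULL → not nullable.
- webhook_id: DEFAULT only fills an omitted column; an explicit NULL is still allowed → nullable.
- url: declared NOT NULL → not nullable.
- ip: declared NOT NULL → not nullable.
- trial_days: no NOT NULL constraint applies → nullable.
- status: declared NOT NULL → not nullable.
- tier: DEFAULT only fills an omitted column; an explicit NULL is still allowed → nullable.
- payload: declared NOT NULL → not nullable.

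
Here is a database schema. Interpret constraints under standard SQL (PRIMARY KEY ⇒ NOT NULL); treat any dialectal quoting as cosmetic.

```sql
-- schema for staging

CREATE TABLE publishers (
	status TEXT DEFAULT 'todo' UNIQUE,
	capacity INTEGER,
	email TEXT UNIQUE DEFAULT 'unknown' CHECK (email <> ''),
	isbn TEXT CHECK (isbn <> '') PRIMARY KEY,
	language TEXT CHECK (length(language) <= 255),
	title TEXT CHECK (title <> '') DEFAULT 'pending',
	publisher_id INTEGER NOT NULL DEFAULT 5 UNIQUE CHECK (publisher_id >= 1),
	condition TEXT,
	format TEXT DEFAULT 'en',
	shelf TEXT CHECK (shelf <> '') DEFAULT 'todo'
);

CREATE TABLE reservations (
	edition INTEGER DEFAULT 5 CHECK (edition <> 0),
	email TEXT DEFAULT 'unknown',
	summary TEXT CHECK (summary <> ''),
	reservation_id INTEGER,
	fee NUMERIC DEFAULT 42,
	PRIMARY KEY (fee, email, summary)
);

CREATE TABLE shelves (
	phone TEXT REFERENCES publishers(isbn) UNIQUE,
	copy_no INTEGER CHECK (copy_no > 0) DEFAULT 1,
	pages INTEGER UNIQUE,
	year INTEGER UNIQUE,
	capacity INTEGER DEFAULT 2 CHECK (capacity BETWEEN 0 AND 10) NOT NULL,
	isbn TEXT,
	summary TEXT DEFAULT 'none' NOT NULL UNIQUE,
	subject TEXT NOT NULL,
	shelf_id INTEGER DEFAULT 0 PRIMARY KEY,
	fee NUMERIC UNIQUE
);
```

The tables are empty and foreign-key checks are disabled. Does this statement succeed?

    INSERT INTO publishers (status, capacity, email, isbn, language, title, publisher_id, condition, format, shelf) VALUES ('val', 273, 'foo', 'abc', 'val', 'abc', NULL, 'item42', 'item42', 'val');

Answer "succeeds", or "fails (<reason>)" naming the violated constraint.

fails (NOT NULL on publisher_id)

publisher_id is explicitly set to NULL, but publisher_id is declared NOT NULL.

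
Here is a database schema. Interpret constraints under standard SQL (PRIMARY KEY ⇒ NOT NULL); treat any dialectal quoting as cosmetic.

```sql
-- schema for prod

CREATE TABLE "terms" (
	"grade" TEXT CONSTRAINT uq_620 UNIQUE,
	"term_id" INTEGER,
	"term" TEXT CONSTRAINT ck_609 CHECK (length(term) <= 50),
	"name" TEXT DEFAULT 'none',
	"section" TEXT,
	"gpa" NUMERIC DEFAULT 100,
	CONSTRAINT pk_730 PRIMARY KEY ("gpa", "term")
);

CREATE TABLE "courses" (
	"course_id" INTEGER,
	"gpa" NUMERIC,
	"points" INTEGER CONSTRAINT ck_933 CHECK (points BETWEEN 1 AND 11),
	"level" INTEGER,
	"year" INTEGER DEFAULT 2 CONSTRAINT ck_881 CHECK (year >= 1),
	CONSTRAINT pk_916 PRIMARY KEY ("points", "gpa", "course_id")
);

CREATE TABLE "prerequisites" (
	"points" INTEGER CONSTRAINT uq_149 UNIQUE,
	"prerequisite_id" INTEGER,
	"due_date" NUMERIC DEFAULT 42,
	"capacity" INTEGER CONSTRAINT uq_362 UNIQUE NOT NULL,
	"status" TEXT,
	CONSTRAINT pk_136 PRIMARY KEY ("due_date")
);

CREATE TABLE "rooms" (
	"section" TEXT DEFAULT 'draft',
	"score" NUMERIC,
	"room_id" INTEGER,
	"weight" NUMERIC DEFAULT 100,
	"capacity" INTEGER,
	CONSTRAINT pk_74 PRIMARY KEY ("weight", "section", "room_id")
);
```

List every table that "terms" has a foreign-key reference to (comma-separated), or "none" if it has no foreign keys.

No column in terms has a REFERENCES clause.

none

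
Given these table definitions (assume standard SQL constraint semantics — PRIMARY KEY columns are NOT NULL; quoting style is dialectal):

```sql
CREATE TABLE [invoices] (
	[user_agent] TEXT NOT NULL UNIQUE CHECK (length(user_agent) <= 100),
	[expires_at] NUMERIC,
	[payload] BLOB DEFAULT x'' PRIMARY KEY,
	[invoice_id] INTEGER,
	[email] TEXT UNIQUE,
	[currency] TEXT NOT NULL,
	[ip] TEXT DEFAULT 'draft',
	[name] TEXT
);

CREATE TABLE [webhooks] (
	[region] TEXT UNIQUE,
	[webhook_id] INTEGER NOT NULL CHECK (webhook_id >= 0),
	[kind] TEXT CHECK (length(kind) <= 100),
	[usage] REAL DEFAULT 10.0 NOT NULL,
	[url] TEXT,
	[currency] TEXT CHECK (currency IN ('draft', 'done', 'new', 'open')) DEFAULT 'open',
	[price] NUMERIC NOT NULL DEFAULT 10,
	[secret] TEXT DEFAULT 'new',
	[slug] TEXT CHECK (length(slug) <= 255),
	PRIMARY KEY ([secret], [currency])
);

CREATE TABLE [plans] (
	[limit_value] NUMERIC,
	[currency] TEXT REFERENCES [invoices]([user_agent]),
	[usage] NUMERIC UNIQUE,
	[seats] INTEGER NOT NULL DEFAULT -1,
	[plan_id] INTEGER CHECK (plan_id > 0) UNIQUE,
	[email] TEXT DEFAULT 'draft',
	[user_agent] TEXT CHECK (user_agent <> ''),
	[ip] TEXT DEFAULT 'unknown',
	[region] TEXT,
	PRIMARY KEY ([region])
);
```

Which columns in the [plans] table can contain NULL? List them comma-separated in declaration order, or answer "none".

limit_value, currency, usage, plan_id, email, user_agent, ip

- limit_value: no NOT NULL constraint applies → nullable.
- currency: a foreign key column may be NULL unless separately constrained → nullable.
- usage: UNIQUE does not imply NOT NULL → nullable.
- seats: declared NOT NULL → not nullable.
- plan_id: CHECK does not forbid NULL (a CHECK constraint passes when its expression is NULL) → nullable.
- email: DEFAULT only fills an omitted column; an explicit NULL is still allowed → nullable.
- user_agent: CHECK does not forbid NULL (a CHECK constraint passes when its expression is NULL) → nullable.
- ip: DEFAULT only fills an omitted column; an explicit NULL is still allowed → nullable.
- region: part of the PRIMARY KEY, which implies NOT NULL → not nullable.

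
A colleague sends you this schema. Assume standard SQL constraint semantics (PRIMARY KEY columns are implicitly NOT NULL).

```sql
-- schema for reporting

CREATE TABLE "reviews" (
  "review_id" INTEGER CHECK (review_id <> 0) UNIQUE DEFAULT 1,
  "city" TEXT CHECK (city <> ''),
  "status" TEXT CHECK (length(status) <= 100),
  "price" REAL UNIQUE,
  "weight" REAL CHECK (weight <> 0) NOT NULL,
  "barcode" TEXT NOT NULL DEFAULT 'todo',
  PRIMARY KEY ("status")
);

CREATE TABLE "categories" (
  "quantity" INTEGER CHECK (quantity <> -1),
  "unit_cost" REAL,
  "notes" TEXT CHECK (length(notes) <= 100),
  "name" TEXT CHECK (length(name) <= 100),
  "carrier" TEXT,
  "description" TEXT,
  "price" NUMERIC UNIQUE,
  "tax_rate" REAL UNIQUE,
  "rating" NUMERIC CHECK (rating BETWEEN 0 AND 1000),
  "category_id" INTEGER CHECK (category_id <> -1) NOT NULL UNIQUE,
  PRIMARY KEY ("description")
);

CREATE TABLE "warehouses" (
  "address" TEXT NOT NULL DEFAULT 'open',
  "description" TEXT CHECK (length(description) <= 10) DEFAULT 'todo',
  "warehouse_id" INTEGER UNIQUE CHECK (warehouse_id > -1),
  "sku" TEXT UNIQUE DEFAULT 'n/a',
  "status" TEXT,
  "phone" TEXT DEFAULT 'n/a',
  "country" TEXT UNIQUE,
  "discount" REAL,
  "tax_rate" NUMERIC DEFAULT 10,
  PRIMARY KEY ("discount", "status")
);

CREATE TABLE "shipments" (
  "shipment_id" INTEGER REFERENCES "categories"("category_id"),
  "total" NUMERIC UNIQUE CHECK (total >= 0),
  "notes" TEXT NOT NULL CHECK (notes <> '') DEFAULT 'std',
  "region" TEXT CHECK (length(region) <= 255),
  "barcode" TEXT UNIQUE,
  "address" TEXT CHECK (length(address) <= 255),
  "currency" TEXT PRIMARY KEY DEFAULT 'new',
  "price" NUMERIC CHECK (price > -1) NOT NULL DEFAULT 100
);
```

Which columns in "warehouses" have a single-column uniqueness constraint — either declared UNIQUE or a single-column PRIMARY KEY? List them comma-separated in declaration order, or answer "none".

warehouse_id, sku, country

- address: no UNIQUE or single-column PK constraint.
- description: no UNIQUE or single-column PK constraint.
- warehouse_id: declared UNIQUE → unique.
- sku: declared UNIQUE → unique.
- status: part of a composite PRIMARY KEY — only the tuple is unique, not this column on its own.
- phone: no UNIQUE or single-column PK constraint.
- country: declared UNIQUE → unique.
- discount: part of a composite PRIMARY KEY — only the tuple is unique, not this column on its own.
- tax_rate: no UNIQUE or single-column PK constraint.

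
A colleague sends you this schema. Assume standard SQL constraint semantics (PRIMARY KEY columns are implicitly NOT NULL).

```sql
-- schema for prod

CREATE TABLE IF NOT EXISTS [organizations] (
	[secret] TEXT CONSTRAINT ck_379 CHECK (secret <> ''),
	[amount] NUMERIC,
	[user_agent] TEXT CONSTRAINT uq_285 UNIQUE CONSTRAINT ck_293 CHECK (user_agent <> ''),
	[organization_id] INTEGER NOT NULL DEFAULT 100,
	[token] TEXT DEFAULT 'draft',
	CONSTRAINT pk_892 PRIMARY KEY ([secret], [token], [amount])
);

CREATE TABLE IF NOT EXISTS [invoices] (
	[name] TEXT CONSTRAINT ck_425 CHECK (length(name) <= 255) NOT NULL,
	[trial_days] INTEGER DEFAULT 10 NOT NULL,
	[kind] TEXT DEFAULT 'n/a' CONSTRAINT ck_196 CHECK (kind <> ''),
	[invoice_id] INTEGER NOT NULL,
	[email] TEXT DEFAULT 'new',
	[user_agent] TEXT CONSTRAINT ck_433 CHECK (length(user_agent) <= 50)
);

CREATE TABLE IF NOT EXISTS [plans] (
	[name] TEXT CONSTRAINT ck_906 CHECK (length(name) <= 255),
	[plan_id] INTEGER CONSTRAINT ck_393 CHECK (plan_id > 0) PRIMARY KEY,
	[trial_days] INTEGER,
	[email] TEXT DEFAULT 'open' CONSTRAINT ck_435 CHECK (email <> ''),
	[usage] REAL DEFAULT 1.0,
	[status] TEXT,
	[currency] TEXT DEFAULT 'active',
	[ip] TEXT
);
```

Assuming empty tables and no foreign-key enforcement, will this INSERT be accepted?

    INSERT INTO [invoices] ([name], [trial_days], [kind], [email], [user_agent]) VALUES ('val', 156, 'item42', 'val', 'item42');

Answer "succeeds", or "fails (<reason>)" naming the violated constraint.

invoice_id is omitted from the column list and has no DEFAULT, so it would receive NULL.
But invoice_id is declared NOT NULL.

fails (NOT NULL on invoice_id)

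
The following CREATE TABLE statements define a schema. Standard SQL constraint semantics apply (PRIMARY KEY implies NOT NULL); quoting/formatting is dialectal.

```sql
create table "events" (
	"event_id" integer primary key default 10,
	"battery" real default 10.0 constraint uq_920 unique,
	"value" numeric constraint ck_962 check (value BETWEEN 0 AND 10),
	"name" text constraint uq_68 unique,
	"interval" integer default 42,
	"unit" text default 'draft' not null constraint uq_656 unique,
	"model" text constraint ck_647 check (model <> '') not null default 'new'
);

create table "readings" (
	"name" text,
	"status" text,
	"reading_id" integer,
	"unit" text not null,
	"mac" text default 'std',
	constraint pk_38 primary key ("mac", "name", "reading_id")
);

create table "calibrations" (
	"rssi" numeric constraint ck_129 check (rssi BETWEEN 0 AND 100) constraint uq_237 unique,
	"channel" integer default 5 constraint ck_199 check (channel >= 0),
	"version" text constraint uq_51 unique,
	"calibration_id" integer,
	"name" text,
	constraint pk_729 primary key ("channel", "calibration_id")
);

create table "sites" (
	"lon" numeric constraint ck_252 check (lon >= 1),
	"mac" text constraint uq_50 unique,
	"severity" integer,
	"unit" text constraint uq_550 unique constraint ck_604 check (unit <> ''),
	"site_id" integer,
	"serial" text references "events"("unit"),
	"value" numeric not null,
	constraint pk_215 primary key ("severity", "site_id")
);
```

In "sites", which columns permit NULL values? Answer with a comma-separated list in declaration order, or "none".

- lon: CHECK does not forbid NULL (a CHECK constraint passes when its expression is NULL) → nullable.
- mac: UNIQUE does not imply NOT NULL → nullable.
- severity: part of the PRIMARY KEY, which implies NOT NULL → not nullable.
- unit: CHECK does not forbid NULL (a CHECK constraint passes when its expression is NULL) → nullable.
- site_id: part of the PRIMARY KEY, which implies NOT NULL → not nullable.
- serial: a foreign key column may be NULL unless separately constrained → nullable.
- value: declared NOT NULL → not nullable.

lon, mac, unit, serial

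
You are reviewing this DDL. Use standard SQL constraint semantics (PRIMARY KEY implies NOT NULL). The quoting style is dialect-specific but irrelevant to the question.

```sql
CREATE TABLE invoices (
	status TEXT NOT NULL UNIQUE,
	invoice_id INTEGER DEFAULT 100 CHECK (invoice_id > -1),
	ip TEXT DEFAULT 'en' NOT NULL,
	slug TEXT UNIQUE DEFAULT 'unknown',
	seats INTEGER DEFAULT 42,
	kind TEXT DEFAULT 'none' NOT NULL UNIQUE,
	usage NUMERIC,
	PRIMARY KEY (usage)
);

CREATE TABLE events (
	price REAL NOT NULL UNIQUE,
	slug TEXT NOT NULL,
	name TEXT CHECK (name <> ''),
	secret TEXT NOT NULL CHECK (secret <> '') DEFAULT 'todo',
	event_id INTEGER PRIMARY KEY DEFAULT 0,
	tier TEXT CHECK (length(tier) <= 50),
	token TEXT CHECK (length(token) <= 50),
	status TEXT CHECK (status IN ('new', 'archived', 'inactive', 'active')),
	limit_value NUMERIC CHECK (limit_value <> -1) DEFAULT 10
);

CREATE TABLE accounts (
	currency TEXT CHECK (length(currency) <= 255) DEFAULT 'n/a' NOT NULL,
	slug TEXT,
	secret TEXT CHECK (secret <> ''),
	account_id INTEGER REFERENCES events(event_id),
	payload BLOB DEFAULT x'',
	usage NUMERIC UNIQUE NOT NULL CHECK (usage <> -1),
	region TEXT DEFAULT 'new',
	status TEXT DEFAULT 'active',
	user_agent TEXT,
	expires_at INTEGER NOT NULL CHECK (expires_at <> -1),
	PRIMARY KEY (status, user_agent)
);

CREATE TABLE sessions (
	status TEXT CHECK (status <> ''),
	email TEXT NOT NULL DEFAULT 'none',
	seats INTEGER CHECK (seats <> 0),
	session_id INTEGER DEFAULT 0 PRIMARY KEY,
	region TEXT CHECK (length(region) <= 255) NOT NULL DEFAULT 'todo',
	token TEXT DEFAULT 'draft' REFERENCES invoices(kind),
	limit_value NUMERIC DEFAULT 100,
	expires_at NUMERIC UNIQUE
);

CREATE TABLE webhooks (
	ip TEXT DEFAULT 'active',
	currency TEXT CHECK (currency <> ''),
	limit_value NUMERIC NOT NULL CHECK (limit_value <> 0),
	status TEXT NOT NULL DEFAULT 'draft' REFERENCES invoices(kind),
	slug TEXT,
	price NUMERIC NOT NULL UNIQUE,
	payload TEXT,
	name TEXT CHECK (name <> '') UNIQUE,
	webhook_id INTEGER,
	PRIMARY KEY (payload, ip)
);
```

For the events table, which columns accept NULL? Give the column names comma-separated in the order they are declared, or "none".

- price: declared NOT NULL → not nullable.
- slug: declared NOT NULL → not nullable.
- name: CHECK does not forbid NULL (a CHECK constraint passes when its expression is NULL) → nullable.
- secret: declared NOT NULL → not nullable.
- event_id: part of the PRIMARY KEY, which implies NOT NULL → not nullable.
- tier: CHECK does not forbid NULL (a CHECK constraint passes when its expression is NULL) → nullable.
- token: CHECK does not forbid NULL (a CHECK constraint passes when its expression is NULL) → nullable.
- status: CHECK does not forbid NULL (a CHECK constraint passes when its expression is NULL) → nullable.
- limit_value: CHECK does not forbid NULL (a CHECK constraint passes when its expression is NULL) → nullable.

name, tier, token, status, limit_value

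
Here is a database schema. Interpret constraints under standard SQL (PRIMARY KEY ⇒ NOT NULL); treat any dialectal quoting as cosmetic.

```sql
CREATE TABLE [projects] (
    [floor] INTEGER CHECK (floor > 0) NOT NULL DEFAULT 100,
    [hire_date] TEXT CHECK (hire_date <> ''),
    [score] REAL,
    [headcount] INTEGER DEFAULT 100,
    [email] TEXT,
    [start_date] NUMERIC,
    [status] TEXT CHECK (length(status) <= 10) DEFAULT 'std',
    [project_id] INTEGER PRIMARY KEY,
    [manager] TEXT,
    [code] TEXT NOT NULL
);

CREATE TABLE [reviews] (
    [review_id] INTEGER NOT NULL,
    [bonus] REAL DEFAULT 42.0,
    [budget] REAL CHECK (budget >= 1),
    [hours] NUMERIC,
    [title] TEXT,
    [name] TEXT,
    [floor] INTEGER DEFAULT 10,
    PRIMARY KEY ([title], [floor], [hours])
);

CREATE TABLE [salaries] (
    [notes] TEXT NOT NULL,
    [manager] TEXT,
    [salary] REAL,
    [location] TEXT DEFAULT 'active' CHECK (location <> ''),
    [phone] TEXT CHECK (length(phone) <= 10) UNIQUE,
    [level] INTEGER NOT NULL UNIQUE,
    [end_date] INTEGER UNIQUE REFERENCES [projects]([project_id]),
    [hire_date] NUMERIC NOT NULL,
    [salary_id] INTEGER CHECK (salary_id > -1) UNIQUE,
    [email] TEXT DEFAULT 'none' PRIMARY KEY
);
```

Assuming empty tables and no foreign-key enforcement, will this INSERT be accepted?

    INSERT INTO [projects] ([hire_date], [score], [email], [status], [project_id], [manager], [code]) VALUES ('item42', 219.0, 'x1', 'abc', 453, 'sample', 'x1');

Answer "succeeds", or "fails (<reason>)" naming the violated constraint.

NOT NULL columns: code is supplied; floor defaults to 100; project_id is supplied.
CHECK constraints: 'item42' satisfies (hire_date <> ''); 'abc' satisfies (length(status) <= 10).
No constraint is violated.

succeeds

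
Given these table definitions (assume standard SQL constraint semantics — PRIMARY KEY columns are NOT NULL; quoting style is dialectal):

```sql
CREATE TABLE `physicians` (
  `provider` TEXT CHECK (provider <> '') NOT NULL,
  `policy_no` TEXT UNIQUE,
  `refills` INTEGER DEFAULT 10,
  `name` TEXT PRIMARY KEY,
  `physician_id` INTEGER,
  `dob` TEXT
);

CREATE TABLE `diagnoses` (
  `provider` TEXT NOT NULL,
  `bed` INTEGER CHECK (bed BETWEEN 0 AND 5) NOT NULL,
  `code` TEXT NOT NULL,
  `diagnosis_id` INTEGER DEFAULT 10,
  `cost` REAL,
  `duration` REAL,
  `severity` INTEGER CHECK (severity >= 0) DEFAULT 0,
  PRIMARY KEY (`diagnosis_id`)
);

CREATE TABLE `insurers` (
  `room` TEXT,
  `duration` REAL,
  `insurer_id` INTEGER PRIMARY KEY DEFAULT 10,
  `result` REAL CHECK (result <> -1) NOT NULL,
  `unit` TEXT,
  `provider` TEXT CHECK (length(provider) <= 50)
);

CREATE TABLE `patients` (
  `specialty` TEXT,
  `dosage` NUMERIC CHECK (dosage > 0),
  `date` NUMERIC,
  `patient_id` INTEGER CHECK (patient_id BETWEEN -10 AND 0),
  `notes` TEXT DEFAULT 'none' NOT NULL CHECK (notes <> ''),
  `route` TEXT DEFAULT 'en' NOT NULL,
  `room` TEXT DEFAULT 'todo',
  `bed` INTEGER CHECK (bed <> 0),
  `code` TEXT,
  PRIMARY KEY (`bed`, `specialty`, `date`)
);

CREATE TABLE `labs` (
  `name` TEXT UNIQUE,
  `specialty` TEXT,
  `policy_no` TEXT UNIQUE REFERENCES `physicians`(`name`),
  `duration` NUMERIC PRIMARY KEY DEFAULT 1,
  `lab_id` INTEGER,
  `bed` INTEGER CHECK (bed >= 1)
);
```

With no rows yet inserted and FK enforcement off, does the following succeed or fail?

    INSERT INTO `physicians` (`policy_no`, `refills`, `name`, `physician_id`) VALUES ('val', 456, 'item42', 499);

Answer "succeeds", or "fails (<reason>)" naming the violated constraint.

fails (NOT NULL on provider)

provider is omitted from the column list and has no DEFAULT, so it would receive NULL.
But provider is declared NOT NULL.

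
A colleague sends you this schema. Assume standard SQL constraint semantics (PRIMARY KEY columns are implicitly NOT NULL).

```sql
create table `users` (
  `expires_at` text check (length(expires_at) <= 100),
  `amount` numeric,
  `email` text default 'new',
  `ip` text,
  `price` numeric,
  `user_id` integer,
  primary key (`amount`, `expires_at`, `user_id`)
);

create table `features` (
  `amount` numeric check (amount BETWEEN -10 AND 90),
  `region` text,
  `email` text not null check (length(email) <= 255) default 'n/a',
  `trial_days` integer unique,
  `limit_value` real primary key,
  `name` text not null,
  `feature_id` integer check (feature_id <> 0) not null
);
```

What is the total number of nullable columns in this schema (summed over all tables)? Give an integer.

6

users: 3 nullable (email, ip, price — PK (amount, expires_at, user_id) and explicit NOT NULL columns excluded).
features: 3 nullable (amount, region, trial_days — PK (limit_value) and explicit NOT NULL columns excluded).
Total: 3 + 3 = 6.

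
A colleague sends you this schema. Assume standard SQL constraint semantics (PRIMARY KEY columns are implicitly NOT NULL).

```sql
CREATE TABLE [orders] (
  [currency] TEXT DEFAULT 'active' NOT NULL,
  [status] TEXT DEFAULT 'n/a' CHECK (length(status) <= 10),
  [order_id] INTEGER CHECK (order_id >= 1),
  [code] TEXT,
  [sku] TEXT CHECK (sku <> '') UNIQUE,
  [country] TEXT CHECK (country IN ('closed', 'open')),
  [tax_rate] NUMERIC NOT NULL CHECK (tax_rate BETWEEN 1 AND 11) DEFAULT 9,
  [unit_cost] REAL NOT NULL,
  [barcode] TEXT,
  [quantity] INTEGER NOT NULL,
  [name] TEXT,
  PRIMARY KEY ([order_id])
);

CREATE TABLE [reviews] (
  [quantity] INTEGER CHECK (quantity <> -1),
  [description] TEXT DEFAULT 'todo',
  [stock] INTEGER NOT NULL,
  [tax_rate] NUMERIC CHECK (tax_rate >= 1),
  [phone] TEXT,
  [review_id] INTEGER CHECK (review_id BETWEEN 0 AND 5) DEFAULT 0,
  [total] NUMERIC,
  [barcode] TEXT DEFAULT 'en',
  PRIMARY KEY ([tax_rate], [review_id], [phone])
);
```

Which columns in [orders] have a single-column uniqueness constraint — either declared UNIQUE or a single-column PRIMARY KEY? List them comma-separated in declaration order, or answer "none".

order_id, sku

- currency: no UNIQUE or single-column PK constraint.
- status: no UNIQUE or single-column PK constraint.
- order_id: single-column PRIMARY KEY → unique.
- code: no UNIQUE or single-column PK constraint.
- sku: declared UNIQUE → unique.
- country: no UNIQUE or single-column PK constraint.
- tax_rate: no UNIQUE or single-column PK constraint.
- unit_cost: no UNIQUE or single-column PK constraint.
- barcode: no UNIQUE or single-column PK constraint.
- quantity: no UNIQUE or single-column PK constraint.
- name: no UNIQUE or single-column PK constraint.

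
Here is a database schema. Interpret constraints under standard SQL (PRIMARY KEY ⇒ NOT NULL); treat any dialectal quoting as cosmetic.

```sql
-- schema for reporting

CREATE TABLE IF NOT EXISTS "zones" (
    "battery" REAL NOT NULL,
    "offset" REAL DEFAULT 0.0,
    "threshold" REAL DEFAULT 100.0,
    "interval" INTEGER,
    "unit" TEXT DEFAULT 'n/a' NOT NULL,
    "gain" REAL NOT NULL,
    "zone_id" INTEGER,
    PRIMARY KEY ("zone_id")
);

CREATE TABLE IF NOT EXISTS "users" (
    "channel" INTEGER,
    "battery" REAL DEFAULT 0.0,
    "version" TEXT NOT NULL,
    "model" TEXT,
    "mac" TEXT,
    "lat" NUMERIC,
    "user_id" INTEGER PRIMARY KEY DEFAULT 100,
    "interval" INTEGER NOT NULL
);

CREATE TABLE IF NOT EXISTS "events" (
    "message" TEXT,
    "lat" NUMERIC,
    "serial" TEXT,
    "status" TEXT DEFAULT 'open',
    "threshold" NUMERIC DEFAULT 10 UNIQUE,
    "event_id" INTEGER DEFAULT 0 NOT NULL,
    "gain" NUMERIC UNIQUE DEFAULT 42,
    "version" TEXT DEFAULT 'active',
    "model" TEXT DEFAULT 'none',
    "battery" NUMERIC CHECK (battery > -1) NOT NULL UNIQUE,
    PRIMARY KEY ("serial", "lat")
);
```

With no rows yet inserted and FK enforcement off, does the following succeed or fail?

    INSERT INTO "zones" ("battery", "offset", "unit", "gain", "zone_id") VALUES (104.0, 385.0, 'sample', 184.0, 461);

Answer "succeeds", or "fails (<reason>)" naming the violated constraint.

NOT NULL columns: battery is supplied; gain is supplied; unit is supplied; zone_id is supplied.
No constraint is violated.

succeeds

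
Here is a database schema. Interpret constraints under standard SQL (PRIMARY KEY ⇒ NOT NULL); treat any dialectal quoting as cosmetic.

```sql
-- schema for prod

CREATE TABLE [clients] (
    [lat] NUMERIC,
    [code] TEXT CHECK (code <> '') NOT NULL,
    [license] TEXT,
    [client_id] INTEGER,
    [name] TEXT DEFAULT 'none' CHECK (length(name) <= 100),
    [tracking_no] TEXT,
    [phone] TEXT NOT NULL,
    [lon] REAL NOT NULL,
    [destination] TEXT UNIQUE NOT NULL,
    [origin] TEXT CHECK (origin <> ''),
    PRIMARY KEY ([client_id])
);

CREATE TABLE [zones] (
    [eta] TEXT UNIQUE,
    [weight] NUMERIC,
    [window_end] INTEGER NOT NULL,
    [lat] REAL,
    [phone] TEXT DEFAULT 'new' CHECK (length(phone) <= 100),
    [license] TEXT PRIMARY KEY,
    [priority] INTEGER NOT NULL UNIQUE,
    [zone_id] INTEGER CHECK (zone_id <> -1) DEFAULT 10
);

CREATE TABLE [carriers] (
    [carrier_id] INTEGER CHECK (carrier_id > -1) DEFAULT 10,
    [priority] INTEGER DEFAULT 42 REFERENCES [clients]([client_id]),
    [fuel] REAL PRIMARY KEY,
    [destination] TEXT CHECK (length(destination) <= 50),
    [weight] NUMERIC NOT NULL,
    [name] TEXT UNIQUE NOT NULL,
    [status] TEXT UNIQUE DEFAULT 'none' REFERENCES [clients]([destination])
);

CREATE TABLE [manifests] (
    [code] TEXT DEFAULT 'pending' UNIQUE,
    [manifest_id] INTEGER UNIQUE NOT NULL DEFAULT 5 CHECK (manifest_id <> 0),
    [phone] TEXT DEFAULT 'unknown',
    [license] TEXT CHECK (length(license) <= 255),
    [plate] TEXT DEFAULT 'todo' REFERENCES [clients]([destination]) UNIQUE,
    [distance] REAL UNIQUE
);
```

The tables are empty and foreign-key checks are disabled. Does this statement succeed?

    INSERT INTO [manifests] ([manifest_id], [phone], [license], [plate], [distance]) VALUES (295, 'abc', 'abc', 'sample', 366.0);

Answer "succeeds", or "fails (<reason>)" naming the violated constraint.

NOT NULL columns: manifest_id is supplied.
CHECK constraints: 295 satisfies (manifest_id <> 0); 'abc' satisfies (length(license) <= 255).
No constraint is violated.

succeeds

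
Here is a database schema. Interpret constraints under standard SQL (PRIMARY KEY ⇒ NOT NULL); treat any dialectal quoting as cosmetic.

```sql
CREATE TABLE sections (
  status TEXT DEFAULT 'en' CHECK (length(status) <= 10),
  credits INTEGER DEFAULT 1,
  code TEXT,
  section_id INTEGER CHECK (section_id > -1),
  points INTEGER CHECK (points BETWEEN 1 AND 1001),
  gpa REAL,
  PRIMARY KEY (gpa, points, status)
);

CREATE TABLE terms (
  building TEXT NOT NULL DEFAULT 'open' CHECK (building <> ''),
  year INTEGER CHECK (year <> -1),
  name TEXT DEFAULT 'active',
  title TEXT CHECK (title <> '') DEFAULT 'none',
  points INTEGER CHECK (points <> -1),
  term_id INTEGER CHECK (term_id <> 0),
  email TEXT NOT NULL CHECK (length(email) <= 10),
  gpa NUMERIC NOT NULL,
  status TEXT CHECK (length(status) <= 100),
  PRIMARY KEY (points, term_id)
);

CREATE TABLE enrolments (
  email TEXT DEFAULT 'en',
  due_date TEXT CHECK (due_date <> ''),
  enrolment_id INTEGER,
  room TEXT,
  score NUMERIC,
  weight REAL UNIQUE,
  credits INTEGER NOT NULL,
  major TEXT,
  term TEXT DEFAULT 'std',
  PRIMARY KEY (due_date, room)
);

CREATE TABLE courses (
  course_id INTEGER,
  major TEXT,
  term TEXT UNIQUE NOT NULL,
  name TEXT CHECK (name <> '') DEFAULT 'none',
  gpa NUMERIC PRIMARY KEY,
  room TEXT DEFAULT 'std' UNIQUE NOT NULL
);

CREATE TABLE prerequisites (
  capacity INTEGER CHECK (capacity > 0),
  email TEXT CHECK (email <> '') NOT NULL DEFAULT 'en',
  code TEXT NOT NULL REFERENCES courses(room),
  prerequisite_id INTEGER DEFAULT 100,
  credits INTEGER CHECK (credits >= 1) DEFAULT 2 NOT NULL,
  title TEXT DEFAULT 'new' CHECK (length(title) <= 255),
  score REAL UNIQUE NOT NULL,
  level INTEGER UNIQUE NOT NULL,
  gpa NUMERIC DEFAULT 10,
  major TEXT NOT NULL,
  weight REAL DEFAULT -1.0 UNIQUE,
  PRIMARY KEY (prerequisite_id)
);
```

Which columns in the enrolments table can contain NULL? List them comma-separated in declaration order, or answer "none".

- email: DEFAULT only fills an omitted column; an explicit NULL is still allowed → nullable.
- due_date: part of the PRIMARY KEY, which implies NOT NULL → not nullable.
- enrolment_id: no NOT NULL constraint applies → nullable.
- room: part of the PRIMARY KEY, which implies NOT NULL → not nullable.
- score: no NOT NULL constraint applies → nullable.
- weight: UNIQUE does not imply NOT NULL → nullable.
- credits: declared NOT NULL → not nullable.
- major: no NOT NULL constraint applies → nullable.
- term: DEFAULT only fills an omitted column; an explicit NULL is still allowed → nullable.

email, enrolment_id, score, weight, major, term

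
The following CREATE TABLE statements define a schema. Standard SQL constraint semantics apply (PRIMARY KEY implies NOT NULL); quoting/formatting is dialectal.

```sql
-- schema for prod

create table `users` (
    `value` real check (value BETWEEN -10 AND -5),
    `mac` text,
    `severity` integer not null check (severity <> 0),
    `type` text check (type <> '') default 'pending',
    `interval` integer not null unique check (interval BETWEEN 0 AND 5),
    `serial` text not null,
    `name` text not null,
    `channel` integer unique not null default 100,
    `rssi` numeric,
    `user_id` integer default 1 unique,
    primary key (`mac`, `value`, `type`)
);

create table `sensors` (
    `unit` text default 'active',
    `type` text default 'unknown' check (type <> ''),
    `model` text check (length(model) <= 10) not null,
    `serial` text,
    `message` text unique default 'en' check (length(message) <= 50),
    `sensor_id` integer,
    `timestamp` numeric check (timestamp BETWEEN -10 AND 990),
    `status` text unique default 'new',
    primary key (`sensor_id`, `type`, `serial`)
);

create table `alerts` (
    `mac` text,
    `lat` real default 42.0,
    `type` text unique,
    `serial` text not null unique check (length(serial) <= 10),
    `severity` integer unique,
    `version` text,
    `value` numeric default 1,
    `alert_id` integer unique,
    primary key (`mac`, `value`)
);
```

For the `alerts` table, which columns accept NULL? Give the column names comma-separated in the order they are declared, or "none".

- mac: part of the PRIMARY KEY, which implies NOT NULL → not nullable.
- lat: DEFAULT only fills an omitted column; an explicit NULL is still allowed → nullable.
- type: UNIQUE does not imply NOT NULL → nullable.
- serial: declared NOT NULL → not nullable.
- severity: UNIQUE does not imply NOT NULL → nullable.
- version: no NOT NULL constraint applies → nullable.
- value: part of the PRIMARY KEY, which implies NOT NULL → not nullable.
- alert_id: UNIQUE does not imply NOT NULL → nullable.

lat, type, severity, version, alert_id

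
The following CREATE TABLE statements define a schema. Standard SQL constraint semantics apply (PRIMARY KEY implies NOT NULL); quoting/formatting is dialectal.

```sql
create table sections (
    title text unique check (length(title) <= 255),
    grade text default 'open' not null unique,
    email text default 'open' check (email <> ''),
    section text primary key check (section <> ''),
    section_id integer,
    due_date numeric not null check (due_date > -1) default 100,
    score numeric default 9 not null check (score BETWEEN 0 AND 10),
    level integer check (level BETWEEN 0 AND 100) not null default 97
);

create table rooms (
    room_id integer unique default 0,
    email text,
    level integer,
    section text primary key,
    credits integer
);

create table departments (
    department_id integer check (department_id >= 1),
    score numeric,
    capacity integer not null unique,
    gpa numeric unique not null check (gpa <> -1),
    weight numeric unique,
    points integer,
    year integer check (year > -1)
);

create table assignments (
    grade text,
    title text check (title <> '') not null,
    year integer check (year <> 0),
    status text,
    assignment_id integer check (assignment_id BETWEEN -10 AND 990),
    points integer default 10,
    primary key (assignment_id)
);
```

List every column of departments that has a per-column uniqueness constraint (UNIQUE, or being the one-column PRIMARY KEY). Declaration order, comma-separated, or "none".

capacity, gpa, weight

- department_id: no UNIQUE or single-column PK constraint.
- score: no UNIQUE or single-column PK constraint.
- capacity: declared UNIQUE → unique.
- gpa: declared UNIQUE → unique.
- weight: declared UNIQUE → unique.
- points: no UNIQUE or single-column PK constraint.
- year: no UNIQUE or single-column PK constraint.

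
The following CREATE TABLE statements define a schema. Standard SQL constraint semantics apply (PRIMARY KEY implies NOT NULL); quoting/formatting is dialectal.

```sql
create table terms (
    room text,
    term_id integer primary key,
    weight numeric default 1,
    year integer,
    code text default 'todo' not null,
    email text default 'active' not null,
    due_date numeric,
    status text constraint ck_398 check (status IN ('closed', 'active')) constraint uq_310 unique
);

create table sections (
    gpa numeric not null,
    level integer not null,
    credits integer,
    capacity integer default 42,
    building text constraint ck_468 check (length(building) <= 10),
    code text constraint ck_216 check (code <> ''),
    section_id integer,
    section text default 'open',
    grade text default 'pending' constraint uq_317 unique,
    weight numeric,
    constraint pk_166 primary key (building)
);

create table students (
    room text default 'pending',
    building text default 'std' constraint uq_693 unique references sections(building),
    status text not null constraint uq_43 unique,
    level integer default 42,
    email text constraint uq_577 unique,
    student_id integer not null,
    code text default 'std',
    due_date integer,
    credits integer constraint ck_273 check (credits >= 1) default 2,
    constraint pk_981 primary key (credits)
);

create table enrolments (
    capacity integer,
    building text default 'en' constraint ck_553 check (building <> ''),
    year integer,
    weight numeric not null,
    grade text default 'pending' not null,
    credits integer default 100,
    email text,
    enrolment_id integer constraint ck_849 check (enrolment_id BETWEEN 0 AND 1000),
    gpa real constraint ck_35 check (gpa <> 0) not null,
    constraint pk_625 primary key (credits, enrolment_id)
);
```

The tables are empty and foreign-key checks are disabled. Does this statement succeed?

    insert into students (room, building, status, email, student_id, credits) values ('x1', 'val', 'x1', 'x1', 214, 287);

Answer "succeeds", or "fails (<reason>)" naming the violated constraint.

NOT NULL columns: credits is supplied; status is supplied; student_id is supplied.
CHECK constraints: 287 satisfies (credits >= 1).
No constraint is violated.

succeeds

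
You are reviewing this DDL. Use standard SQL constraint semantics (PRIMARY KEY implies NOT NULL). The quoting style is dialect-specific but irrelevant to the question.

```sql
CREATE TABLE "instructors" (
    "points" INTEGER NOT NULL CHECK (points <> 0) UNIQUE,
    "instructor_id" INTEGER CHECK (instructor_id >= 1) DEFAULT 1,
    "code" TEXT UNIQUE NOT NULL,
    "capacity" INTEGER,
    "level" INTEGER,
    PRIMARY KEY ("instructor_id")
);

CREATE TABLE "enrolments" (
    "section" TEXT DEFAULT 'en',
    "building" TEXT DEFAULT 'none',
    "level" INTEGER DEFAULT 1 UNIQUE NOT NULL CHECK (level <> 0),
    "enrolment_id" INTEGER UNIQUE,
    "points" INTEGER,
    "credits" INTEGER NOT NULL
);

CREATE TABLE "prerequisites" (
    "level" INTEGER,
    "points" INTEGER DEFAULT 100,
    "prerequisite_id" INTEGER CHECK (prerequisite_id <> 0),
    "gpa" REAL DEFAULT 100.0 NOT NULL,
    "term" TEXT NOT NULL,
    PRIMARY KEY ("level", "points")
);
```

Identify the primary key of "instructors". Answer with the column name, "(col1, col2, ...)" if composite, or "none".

instructor_id

instructor_id is declared PRIMARY KEY as a table-level PRIMARY KEY clause.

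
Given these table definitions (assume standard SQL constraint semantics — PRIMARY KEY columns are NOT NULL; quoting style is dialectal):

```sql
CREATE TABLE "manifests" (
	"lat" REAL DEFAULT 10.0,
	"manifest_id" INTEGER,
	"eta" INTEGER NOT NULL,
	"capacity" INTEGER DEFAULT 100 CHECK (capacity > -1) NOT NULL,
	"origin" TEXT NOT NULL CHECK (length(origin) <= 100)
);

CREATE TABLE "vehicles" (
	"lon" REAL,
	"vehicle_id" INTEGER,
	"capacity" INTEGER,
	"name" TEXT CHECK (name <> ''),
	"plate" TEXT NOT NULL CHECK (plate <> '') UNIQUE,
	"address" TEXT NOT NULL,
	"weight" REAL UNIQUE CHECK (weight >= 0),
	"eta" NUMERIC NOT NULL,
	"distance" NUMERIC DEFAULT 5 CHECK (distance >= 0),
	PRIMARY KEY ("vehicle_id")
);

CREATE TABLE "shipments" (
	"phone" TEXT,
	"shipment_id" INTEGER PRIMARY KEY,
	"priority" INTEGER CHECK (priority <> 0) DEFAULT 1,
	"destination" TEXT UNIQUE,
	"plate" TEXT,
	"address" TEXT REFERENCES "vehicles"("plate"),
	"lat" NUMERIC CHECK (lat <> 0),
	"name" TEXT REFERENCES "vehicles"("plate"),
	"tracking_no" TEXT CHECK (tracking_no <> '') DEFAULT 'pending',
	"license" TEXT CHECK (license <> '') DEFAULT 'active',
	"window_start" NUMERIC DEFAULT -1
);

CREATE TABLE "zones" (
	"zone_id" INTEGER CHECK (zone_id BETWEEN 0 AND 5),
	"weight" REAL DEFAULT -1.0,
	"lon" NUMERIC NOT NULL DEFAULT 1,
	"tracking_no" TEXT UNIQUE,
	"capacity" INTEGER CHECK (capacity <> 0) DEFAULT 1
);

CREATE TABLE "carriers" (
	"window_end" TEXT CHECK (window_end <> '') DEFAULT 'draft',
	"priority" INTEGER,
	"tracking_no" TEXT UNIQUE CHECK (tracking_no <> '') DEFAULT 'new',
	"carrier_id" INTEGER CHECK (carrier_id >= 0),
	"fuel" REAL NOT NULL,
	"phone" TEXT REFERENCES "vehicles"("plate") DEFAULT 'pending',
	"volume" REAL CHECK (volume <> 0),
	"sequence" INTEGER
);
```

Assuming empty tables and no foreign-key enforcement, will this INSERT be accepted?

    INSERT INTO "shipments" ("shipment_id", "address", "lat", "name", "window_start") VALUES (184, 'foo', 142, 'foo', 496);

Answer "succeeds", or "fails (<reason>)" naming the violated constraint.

succeeds

NOT NULL columns: shipment_id is supplied.
CHECK constraints: 142 satisfies (lat <> 0).
No constraint is violated.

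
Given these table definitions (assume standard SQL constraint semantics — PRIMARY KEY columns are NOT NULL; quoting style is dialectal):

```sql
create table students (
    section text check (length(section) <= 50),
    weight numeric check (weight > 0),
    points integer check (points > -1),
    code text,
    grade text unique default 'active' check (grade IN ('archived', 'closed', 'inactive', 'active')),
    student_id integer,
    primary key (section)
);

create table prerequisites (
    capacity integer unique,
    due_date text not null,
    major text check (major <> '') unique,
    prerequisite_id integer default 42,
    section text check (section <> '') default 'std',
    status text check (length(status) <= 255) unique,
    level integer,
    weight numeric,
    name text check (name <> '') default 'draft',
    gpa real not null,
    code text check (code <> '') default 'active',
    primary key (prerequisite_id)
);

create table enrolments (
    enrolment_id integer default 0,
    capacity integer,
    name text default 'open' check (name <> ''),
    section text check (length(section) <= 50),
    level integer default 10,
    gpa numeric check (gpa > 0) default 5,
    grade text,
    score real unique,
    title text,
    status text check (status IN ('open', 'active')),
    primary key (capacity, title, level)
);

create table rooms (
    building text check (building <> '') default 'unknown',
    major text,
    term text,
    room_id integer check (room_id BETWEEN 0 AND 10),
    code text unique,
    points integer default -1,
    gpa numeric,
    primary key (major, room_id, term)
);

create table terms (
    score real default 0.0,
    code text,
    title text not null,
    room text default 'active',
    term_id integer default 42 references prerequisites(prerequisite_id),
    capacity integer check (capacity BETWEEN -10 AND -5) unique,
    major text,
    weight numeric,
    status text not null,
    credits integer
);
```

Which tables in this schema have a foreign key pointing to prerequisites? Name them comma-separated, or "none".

- terms.term_id references prerequisites(prerequisite_id).

terms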